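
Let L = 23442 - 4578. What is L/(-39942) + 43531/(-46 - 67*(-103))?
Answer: 89411249/15211245 ≈ 5.8780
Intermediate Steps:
L = 18864
L/(-39942) + 43531/(-46 - 67*(-103)) = 18864/(-39942) + 43531/(-46 - 67*(-103)) = 18864*(-1/39942) + 43531/(-46 + 6901) = -1048/2219 + 43531/6855 = 89411249/15211245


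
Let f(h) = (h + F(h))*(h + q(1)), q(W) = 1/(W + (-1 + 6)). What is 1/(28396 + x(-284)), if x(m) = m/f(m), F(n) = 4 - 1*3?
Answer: 481949/13685422100 ≈ 3.5216e-5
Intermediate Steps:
F(n) = 1 (F(n) = 4 - 3 = 1)
q(W) = 1/(5 + W) (q(W) = 1/(W + 5) = 1/(5 + W))
f(h) = (1 + h)*(⅙ + h) (f(h) = (h + 1)*(h + 1/(5 + 1)) = (1 + h)*(h + 1/6) = (1 + h)*(h + ⅙) = (1 + h)*(⅙ + h))
x(m) = m/(⅙ + m² + 7*m/6)
1/(28396 + x(-284)) = 1/(28396 + 6*(-284)/(1 + 6*(-284)² + 7*(-284))) = 1/(28396 + 6*(-284)/(1 + 6*80656 - 1988)) = 1/(28396 + 6*(-284)/(1 + 483936 - 1988)) = 1/(28396 + 6*(-284)/481949) = 1/(28396 + 6*(-284)*(1/481949)) = 1/(28396 - 1704/481949) = 1/(13685422100/481949) = 481949/13685422100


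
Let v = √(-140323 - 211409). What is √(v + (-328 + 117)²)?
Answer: √(44521 + 2*I*√87933) ≈ 211.0 + 1.405*I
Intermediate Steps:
v = 2*I*√87933 (v = √(-351732) = 2*I*√87933 ≈ 593.07*I)
√(v + (-328 + 117)²) = √(2*I*√87933 + (-328 + 117)²) = √(2*I*√87933 + (-211)²) = √(2*I*√87933 + 44521) = √(44521 + 2*I*√87933)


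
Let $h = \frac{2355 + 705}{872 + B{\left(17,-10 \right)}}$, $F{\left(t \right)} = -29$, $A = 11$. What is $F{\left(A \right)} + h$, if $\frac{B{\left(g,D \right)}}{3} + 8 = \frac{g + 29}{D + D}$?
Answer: $- \frac{213319}{8411} \approx -25.362$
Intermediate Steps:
$B{\left(g,D \right)} = -24 + \frac{3 \left(29 + g\right)}{2 D}$ ($B{\left(g,D \right)} = -24 + 3 \frac{g + 29}{D + D} = -24 + 3 \frac{29 + g}{2 D} = -24 + \frac{3 \left(29 + g\right)}{2 D}$)
$h = \frac{30600}{8411}$ ($h = \frac{2355 + 705}{872 + \frac{3 \left(29 + 17 - -160\right)}{2 \left(-10\right)}} = \frac{3060}{872 + \frac{3}{2} \left(- \frac{1}{10}\right) \left(29 + 17 + 160\right)} = \frac{3060}{872 + \frac{3}{2} \left(- \frac{1}{10}\right) 206} = \frac{3060}{872 - \frac{309}{10}} = \frac{3060}{\frac{8411}{10}} = 3060 \cdot \frac{10}{8411} = \frac{30600}{8411} \approx 3.6381$)
$F{\left(A \right)} + h = -29 + \frac{30600}{8411} = - \frac{213319}{8411}$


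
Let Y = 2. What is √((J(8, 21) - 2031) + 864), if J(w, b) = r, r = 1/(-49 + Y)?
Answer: 5*I*√103118/47 ≈ 34.162*I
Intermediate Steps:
r = -1/47 (r = 1/(-49 + 2) = 1/(-47) = -1/47 ≈ -0.021277)
J(w, b) = -1/47
√((J(8, 21) - 2031) + 864) = √((-1/47 - 2031) + 864) = √(-95458/47 + 864) = √(-54850/47) = 5*I*√103118/47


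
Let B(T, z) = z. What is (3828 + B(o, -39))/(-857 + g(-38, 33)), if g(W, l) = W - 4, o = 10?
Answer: -3789/899 ≈ -4.2147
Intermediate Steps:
g(W, l) = -4 + W
(3828 + B(o, -39))/(-857 + g(-38, 33)) = (3828 - 39)/(-857 + (-4 - 38)) = 3789/(-857 - 42) = 3789/(-899) = 3789*(-1/899) = -3789/899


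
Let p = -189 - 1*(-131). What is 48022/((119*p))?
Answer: -24011/3451 ≈ -6.9577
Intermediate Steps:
p = -58 (p = -189 + 131 = -58)
48022/((119*p)) = 48022/((119*(-58))) = 48022/(-6902) = 48022*(-1/6902) = -24011/3451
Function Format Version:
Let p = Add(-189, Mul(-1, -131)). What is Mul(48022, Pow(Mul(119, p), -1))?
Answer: Rational(-24011, 3451) ≈ -6.9577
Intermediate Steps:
p = -58 (p = Add(-189, 131) = -58)
Mul(48022, Pow(Mul(119, p), -1)) = Mul(48022, Pow(Mul(119, -58), -1)) = Mul(48022, Pow(-6902, -1)) = Mul(48022, Rational(-1, 6902)) = Rational(-24011, 3451)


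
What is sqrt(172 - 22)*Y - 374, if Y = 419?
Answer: -374 + 2095*sqrt(6) ≈ 4757.7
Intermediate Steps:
sqrt(172 - 22)*Y - 374 = sqrt(172 - 22)*419 - 374 = sqrt(150)*419 - 374 = (5*sqrt(6))*419 - 374 = 2095*sqrt(6) - 374 = -374 + 2095*sqrt(6)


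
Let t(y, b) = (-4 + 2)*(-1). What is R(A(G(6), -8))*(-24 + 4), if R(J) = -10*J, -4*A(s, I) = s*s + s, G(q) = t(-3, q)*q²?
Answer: -262800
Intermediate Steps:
t(y, b) = 2 (t(y, b) = -2*(-1) = 2)
G(q) = 2*q²
A(s, I) = -s/4 - s²/4 (A(s, I) = -(s*s + s)/4 = -(s² + s)/4 = -(s + s²)/4 = -s/4 - s²/4)
R(A(G(6), -8))*(-24 + 4) = (-(-5)*2*6²*(1 + 2*6²)/2)*(-24 + 4) = -(-5)*2*36*(1 + 2*36)/2*(-20) = -(-5)*72*(1 + 72)/2*(-20) = -(-5)*72*73/2*(-20) = -10*(-1314)*(-20) = 13140*(-20) = -262800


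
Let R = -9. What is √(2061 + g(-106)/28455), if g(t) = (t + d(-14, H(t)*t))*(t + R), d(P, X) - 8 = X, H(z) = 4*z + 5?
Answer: √6772216017/1897 ≈ 43.381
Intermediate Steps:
H(z) = 5 + 4*z
d(P, X) = 8 + X
g(t) = (-9 + t)*(8 + t + t*(5 + 4*t)) (g(t) = (t + (8 + (5 + 4*t)*t))*(t - 9) = (t + (8 + t*(5 + 4*t)))*(-9 + t) = (8 + t + t*(5 + 4*t))*(-9 + t) = (-9 + t)*(8 + t + t*(5 + 4*t)))
√(2061 + g(-106)/28455) = √(2061 + (-72 - 46*(-106) - 30*(-106)² + 4*(-106)³)/28455) = √(2061 + (-72 + 4876 - 30*11236 + 4*(-1191016))*(1/28455)) = √(2061 + (-72 + 4876 - 337080 - 4764064)*(1/28455)) = √(2061 - 5096340*1/28455) = √(2061 - 339756/1897) = √(3569961/1897) = √6772216017/1897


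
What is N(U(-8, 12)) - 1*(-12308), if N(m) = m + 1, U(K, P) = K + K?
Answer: 12293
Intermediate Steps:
U(K, P) = 2*K
N(m) = 1 + m
N(U(-8, 12)) - 1*(-12308) = (1 + 2*(-8)) - 1*(-12308) = (1 - 16) + 12308 = -15 + 12308 = 12293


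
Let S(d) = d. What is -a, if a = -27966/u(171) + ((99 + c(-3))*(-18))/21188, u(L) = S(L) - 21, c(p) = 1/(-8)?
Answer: 395207047/2118800 ≈ 186.52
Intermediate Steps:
c(p) = -1/8 (c(p) = 1*(-1/8) = -1/8)
u(L) = -21 + L (u(L) = L - 21 = -21 + L)
a = -395207047/2118800 (a = -27966/(-21 + 171) + ((99 - 1/8)*(-18))/21188 = -27966/150 + ((791/8)*(-18))*(1/21188) = -27966*1/150 - 7119/4*1/21188 = -4661/25 - 7119/84752 = -395207047/2118800 ≈ -186.52)
-a = -1*(-395207047/2118800) = 395207047/2118800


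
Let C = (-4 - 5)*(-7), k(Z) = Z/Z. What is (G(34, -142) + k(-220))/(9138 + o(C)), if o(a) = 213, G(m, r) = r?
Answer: -47/3117 ≈ -0.015079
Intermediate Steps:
k(Z) = 1
C = 63 (C = -9*(-7) = 63)
(G(34, -142) + k(-220))/(9138 + o(C)) = (-142 + 1)/(9138 + 213) = -141/9351 = -141*1/9351 = -47/3117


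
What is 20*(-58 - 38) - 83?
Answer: -2003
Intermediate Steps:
20*(-58 - 38) - 83 = 20*(-96) - 83 = -1920 - 83 = -2003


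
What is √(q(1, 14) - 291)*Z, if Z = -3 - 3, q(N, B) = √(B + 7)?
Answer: -6*I*√(291 - √21) ≈ -101.54*I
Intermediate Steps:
q(N, B) = √(7 + B)
Z = -6
√(q(1, 14) - 291)*Z = √(√(7 + 14) - 291)*(-6) = √(√21 - 291)*(-6) = √(-291 + √21)*(-6) = -6*√(-291 + √21)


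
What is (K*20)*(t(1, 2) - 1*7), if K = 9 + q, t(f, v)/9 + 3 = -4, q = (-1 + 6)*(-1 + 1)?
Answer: -12600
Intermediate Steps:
q = 0 (q = 5*0 = 0)
t(f, v) = -63 (t(f, v) = -27 + 9*(-4) = -27 - 36 = -63)
K = 9 (K = 9 + 0 = 9)
(K*20)*(t(1, 2) - 1*7) = (9*20)*(-63 - 1*7) = 180*(-63 - 7) = 180*(-70) = -12600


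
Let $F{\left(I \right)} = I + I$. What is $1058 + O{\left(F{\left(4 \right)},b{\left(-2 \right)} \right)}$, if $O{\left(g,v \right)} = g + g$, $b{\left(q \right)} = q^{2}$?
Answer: $1074$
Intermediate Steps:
$F{\left(I \right)} = 2 I$
$O{\left(g,v \right)} = 2 g$
$1058 + O{\left(F{\left(4 \right)},b{\left(-2 \right)} \right)} = 1058 + 2 \cdot 2 \cdot 4 = 1058 + 2 \cdot 8 = 1058 + 16 = 1074$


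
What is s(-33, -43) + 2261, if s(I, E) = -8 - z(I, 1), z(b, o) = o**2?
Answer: 2252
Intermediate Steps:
s(I, E) = -9 (s(I, E) = -8 - 1*1**2 = -8 - 1*1 = -8 - 1 = -9)
s(-33, -43) + 2261 = -9 + 2261 = 2252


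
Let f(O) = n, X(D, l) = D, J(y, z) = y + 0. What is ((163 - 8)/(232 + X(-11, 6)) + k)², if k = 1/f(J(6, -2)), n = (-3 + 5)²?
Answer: 707281/781456 ≈ 0.90508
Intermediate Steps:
J(y, z) = y
n = 4 (n = 2² = 4)
f(O) = 4
k = ¼ (k = 1/4 = ¼ ≈ 0.25000)
((163 - 8)/(232 + X(-11, 6)) + k)² = ((163 - 8)/(232 - 11) + ¼)² = (155/221 + ¼)² = (841/884)² = 707281/781456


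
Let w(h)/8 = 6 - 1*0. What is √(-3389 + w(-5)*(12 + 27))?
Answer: I*√1517 ≈ 38.949*I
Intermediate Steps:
w(h) = 48 (w(h) = 8*(6 - 1*0) = 8*(6 + 0) = 8*6 = 48)
√(-3389 + w(-5)*(12 + 27)) = √(-3389 + 48*(12 + 27)) = √(-3389 + 48*39) = √(-3389 + 1872) = √(-1517) = I*√1517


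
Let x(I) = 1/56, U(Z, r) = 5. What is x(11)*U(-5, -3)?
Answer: 5/56 ≈ 0.089286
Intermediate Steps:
x(I) = 1/56
x(11)*U(-5, -3) = (1/56)*5 = 5/56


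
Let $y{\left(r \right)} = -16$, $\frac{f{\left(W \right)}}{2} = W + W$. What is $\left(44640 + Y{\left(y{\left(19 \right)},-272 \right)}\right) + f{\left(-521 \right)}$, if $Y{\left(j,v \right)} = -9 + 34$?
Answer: $42581$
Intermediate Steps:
$f{\left(W \right)} = 4 W$ ($f{\left(W \right)} = 2 \left(W + W\right) = 2 \cdot 2 W = 4 W$)
$Y{\left(j,v \right)} = 25$
$\left(44640 + Y{\left(y{\left(19 \right)},-272 \right)}\right) + f{\left(-521 \right)} = \left(44640 + 25\right) + 4 \left(-521\right) = 44665 - 2084 = 42581$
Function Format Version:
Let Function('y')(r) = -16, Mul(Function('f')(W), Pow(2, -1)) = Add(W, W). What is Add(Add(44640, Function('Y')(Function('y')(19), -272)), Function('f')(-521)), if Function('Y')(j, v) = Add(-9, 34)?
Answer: 42581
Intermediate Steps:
Function('f')(W) = Mul(4, W) (Function('f')(W) = Mul(2, Add(W, W)) = Mul(2, Mul(2, W)) = Mul(4, W))
Function('Y')(j, v) = 25
Add(Add(44640, Function('Y')(Function('y')(19), -272)), Function('f')(-521)) = Add(Add(44640, 25), Mul(4, -521)) = Add(44665, -2084) = 42581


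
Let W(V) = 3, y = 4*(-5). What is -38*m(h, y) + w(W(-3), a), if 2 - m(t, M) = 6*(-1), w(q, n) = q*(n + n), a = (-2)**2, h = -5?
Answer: -280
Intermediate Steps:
y = -20
a = 4
w(q, n) = 2*n*q (w(q, n) = q*(2*n) = 2*n*q)
m(t, M) = 8 (m(t, M) = 2 - 6*(-1) = 2 - 1*(-6) = 2 + 6 = 8)
-38*m(h, y) + w(W(-3), a) = -38*8 + 2*4*3 = -304 + 24 = -280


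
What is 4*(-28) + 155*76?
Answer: 11668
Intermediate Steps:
4*(-28) + 155*76 = -112 + 11780 = 11668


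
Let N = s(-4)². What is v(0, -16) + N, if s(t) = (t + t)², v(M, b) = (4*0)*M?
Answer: 4096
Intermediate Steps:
v(M, b) = 0 (v(M, b) = 0*M = 0)
s(t) = 4*t² (s(t) = (2*t)² = 4*t²)
N = 4096 (N = (4*(-4)²)² = (4*16)² = 64² = 4096)
v(0, -16) + N = 0 + 4096 = 4096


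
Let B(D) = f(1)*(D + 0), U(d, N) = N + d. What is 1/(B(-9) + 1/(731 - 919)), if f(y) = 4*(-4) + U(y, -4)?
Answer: 188/32147 ≈ 0.0058481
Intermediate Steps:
f(y) = -20 + y (f(y) = 4*(-4) + (-4 + y) = -16 + (-4 + y) = -20 + y)
B(D) = -19*D (B(D) = (-20 + 1)*(D + 0) = -19*D)
1/(B(-9) + 1/(731 - 919)) = 1/(-19*(-9) + 1/(731 - 919)) = 1/(171 + 1/(-188)) = 1/(171 - 1/188) = 1/(32147/188) = 188/32147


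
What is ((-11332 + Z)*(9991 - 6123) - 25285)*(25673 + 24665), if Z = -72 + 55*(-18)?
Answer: -2414476113626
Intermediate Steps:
Z = -1062 (Z = -72 - 990 = -1062)
((-11332 + Z)*(9991 - 6123) - 25285)*(25673 + 24665) = ((-11332 - 1062)*(9991 - 6123) - 25285)*(25673 + 24665) = (-12394*3868 - 25285)*50338 = (-47939992 - 25285)*50338 = -47965277*50338 = -2414476113626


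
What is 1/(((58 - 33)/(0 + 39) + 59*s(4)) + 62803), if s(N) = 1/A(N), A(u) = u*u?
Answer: 624/39191773 ≈ 1.5922e-5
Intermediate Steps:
A(u) = u**2
s(N) = N**(-2) (s(N) = 1/(N**2) = N**(-2))
1/(((58 - 33)/(0 + 39) + 59*s(4)) + 62803) = 1/(((58 - 33)/(0 + 39) + 59/4**2) + 62803) = 1/((25/39 + 59*(1/16)) + 62803) = 1/((25*(1/39) + 59/16) + 62803) = 1/((25/39 + 59/16) + 62803) = 1/(2701/624 + 62803) = 1/(39191773/624) = 624/39191773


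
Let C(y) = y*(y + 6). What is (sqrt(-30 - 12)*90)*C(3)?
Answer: 2430*I*sqrt(42) ≈ 15748.0*I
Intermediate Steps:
C(y) = y*(6 + y)
(sqrt(-30 - 12)*90)*C(3) = (sqrt(-30 - 12)*90)*(3*(6 + 3)) = (sqrt(-42)*90)*(3*9) = ((I*sqrt(42))*90)*27 = (90*I*sqrt(42))*27 = 2430*I*sqrt(42)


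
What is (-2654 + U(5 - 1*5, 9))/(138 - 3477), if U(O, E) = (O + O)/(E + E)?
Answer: 2654/3339 ≈ 0.79485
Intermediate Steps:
U(O, E) = O/E (U(O, E) = (2*O)/((2*E)) = (2*O)*(1/(2*E)) = O/E)
(-2654 + U(5 - 1*5, 9))/(138 - 3477) = (-2654 + (5 - 1*5)/9)/(138 - 3477) = (-2654 + (5 - 5)*(⅑))/(-3339) = (-2654 + 0*(⅑))*(-1/3339) = (-2654 + 0)*(-1/3339) = -2654*(-1/3339) = 2654/3339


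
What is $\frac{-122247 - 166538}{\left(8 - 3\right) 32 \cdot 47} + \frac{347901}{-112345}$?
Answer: $- \frac{7011953269}{168966880} \approx -41.499$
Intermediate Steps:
$\frac{-122247 - 166538}{\left(8 - 3\right) 32 \cdot 47} + \frac{347901}{-112345} = \frac{-122247 - 166538}{\left(8 - 3\right) 32 \cdot 47} + 347901 \left(- \frac{1}{112345}\right) = - \frac{288785}{5 \cdot 32 \cdot 47} - \frac{347901}{112345} = - \frac{288785}{160 \cdot 47} - \frac{347901}{112345} = - \frac{288785}{7520} - \frac{347901}{112345} = \left(-288785\right) \frac{1}{7520} - \frac{347901}{112345} = - \frac{57757}{1504} - \frac{347901}{112345} = - \frac{7011953269}{168966880}$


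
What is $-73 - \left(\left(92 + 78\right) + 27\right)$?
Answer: $-270$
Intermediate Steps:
$-73 - \left(\left(92 + 78\right) + 27\right) = -73 - \left(170 + 27\right) = -73 - 197 = -270$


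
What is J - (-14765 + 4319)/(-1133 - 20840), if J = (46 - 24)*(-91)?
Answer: -44000392/21973 ≈ -2002.5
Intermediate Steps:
J = -2002 (J = 22*(-91) = -2002)
J - (-14765 + 4319)/(-1133 - 20840) = -2002 - (-14765 + 4319)/(-1133 - 20840) = -2002 - (-10446)/(-21973) = -2002 - (-10446)*(-1)/21973 = -2002 - 1*10446/21973 = -2002 - 10446/21973 = -44000392/21973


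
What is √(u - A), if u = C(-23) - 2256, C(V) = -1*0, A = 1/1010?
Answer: I*√2301346610/1010 ≈ 47.497*I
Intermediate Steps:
A = 1/1010 ≈ 0.00099010
C(V) = 0
u = -2256 (u = 0 - 2256 = -2256)
√(u - A) = √(-2256 - 1*1/1010) = √(-2256 - 1/1010) = √(-2278561/1010) = I*√2301346610/1010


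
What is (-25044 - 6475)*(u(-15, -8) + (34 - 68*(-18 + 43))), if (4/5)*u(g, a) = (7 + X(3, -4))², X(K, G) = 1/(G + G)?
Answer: 12966002549/256 ≈ 5.0648e+7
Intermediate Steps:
X(K, G) = 1/(2*G)
u(g, a) = 15125/256 (u(g, a) = 5*(7 + (½)/(-4))²/4 = 5*(7 + (½)*(-¼))²/4 = 5*(7 - ⅛)²/4 = 5*(55/8)²/4 = (5/4)*(3025/64) = 15125/256)
(-25044 - 6475)*(u(-15, -8) + (34 - 68*(-18 + 43))) = (-25044 - 6475)*(15125/256 + (34 - 68*(-18 + 43))) = -31519*(15125/256 + (34 - 68*25)) = -31519*(15125/256 + (34 - 1700)) = -31519*(15125/256 - 1666) = -31519*(-411371/256) = 12966002549/256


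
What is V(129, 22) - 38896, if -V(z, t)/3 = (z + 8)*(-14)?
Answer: -33142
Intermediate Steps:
V(z, t) = 336 + 42*z (V(z, t) = -3*(z + 8)*(-14) = -3*(8 + z)*(-14) = -3*(-112 - 14*z) = 336 + 42*z)
V(129, 22) - 38896 = (336 + 42*129) - 38896 = (336 + 5418) - 38896 = 5754 - 38896 = -33142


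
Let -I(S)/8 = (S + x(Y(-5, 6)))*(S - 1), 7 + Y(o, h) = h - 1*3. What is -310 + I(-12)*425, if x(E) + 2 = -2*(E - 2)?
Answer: -88710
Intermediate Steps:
Y(o, h) = -10 + h (Y(o, h) = -7 + (h - 1*3) = -7 + (h - 3) = -7 + (-3 + h) = -10 + h)
x(E) = 2 - 2*E (x(E) = -2 - 2*(E - 2) = -2 - 2*(-2 + E) = -2 + (4 - 2*E) = 2 - 2*E)
I(S) = -8*(-1 + S)*(10 + S) (I(S) = -8*(S + (2 - 2*(-10 + 6)))*(S - 1) = -8*(S + (2 - 2*(-4)))*(-1 + S) = -8*(S + (2 + 8))*(-1 + S) = -8*(S + 10)*(-1 + S) = -8*(10 + S)*(-1 + S) = -8*(-1 + S)*(10 + S))
-310 + I(-12)*425 = -310 + (80 - 72*(-12) - 8*(-12)²)*425 = -310 + (80 + 864 - 8*144)*425 = -310 + (80 + 864 - 1152)*425 = -310 - 208*425 = -310 - 88400 = -88710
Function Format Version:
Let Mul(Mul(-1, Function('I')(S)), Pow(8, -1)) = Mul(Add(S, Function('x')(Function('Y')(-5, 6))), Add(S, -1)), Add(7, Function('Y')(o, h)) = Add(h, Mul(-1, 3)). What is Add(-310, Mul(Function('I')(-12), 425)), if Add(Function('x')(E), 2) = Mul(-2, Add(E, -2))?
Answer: -88710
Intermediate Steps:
Function('Y')(o, h) = Add(-10, h) (Function('Y')(o, h) = Add(-7, Add(h, Mul(-1, 3))) = Add(-7, Add(h, -3)) = Add(-7, Add(-3, h)) = Add(-10, h))
Function('x')(E) = Add(2, Mul(-2, E)) (Function('x')(E) = Add(-2, Mul(-2, Add(E, -2))) = Add(-2, Mul(-2, Add(-2, E))) = Add(-2, Add(4, Mul(-2, E))) = Add(2, Mul(-2, E)))
Function('I')(S) = Mul(-8, Add(-1, S), Add(10, S)) (Function('I')(S) = Mul(-8, Mul(Add(S, Add(2, Mul(-2, Add(-10, 6)))), Add(S, -1))) = Mul(-8, Mul(Add(S, Add(2, Mul(-2, -4))), Add(-1, S))) = Mul(-8, Mul(Add(S, Add(2, 8)), Add(-1, S))) = Mul(-8, Mul(Add(S, 10), Add(-1, S))) = Mul(-8, Mul(Add(10, S), Add(-1, S))) = Mul(-8, Mul(Add(-1, S), Add(10, S))) = Mul(-8, Add(-1, S), Add(10, S)))
Add(-310, Mul(Function('I')(-12), 425)) = Add(-310, Mul(Add(80, Mul(-72, -12), Mul(-8, Pow(-12, 2))), 425)) = Add(-310, Mul(Add(80, 864, Mul(-8, 144)), 425)) = Add(-310, Mul(Add(80, 864, -1152), 425)) = Add(-310, Mul(-208, 425)) = Add(-310, -88400) = -88710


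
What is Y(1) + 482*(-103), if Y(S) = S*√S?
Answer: -49645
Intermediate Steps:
Y(S) = S^(3/2)
Y(1) + 482*(-103) = 1^(3/2) + 482*(-103) = 1 - 49646 = -49645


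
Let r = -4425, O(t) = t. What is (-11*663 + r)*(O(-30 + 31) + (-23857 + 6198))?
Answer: 206916444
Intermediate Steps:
(-11*663 + r)*(O(-30 + 31) + (-23857 + 6198)) = (-11*663 - 4425)*((-30 + 31) + (-23857 + 6198)) = (-7293 - 4425)*(1 - 17659) = -11718*(-17658) = 206916444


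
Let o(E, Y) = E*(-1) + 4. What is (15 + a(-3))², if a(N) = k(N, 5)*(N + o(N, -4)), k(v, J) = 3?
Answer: 729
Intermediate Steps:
o(E, Y) = 4 - E (o(E, Y) = -E + 4 = 4 - E)
a(N) = 12 (a(N) = 3*(N + (4 - N)) = 3*4 = 12)
(15 + a(-3))² = (15 + 12)² = 27² = 729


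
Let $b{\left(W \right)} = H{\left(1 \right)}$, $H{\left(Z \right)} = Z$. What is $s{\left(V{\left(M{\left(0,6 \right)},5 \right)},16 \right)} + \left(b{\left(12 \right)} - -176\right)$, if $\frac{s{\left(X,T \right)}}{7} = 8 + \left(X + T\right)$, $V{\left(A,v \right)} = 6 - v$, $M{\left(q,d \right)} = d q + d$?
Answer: $352$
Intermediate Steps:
$M{\left(q,d \right)} = d + d q$
$b{\left(W \right)} = 1$
$s{\left(X,T \right)} = 56 + 7 T + 7 X$ ($s{\left(X,T \right)} = 7 \left(8 + \left(X + T\right)\right) = 7 \left(8 + \left(T + X\right)\right) = 7 \left(8 + T + X\right) = 56 + 7 T + 7 X$)
$s{\left(V{\left(M{\left(0,6 \right)},5 \right)},16 \right)} + \left(b{\left(12 \right)} - -176\right) = \left(56 + 7 \cdot 16 + 7 \left(6 - 5\right)\right) + \left(1 - -176\right) = \left(56 + 112 + 7 \left(6 - 5\right)\right) + \left(1 + 176\right) = \left(56 + 112 + 7 \cdot 1\right) + 177 = \left(56 + 112 + 7\right) + 177 = 175 + 177 = 352$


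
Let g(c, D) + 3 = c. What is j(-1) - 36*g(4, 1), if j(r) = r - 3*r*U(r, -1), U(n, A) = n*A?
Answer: -34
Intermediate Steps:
g(c, D) = -3 + c
U(n, A) = A*n
j(r) = r + 3*r² (j(r) = r - 3*r*(-r) = r - (-3)*r² = r + 3*r²)
j(-1) - 36*g(4, 1) = -(1 + 3*(-1)) - 36*(-3 + 4) = -(1 - 3) - 36*1 = -1*(-2) - 36 = 2 - 36 = -34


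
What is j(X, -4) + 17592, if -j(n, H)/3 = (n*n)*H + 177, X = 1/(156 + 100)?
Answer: 279527427/16384 ≈ 17061.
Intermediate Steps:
X = 1/256 ≈ 0.0039063
j(n, H) = -531 - 3*H*n² (j(n, H) = -3*((n*n)*H + 177) = -3*(n²*H + 177) = -3*(H*n² + 177) = -3*(177 + H*n²) = -531 - 3*H*n²)
j(X, -4) + 17592 = (-531 - 3*(-4)*(1/256)²) + 17592 = (-531 - 3*(-4)*1/65536) + 17592 = (-531 + 3/16384) + 17592 = -8699901/16384 + 17592 = 279527427/16384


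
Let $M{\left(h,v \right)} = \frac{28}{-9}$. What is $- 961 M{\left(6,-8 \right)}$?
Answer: $\frac{26908}{9} \approx 2989.8$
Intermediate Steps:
$M{\left(h,v \right)} = - \frac{28}{9}$ ($M{\left(h,v \right)} = 28 \left(- \frac{1}{9}\right) = - \frac{28}{9}$)
$- 961 M{\left(6,-8 \right)} = \left(-961\right) \left(- \frac{28}{9}\right) = \frac{26908}{9}$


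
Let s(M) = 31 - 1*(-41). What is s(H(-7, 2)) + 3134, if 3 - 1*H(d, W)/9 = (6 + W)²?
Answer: 3206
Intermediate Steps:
H(d, W) = 27 - 9*(6 + W)²
s(M) = 72 (s(M) = 31 + 41 = 72)
s(H(-7, 2)) + 3134 = 72 + 3134 = 3206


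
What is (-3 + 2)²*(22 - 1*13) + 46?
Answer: 55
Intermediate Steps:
(-3 + 2)²*(22 - 1*13) + 46 = (-1)²*(22 - 13) + 46 = 1*9 + 46 = 9 + 46 = 55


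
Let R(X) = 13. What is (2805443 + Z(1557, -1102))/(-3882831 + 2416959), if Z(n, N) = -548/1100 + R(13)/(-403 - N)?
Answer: -539276188487/281777245200 ≈ -1.9138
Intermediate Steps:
Z(n, N) = -137/275 + 13/(-403 - N) (Z(n, N) = -548/1100 + 13/(-403 - N) = -548*1/1100 + 13/(-403 - N) = -137/275 + 13/(-403 - N))
(2805443 + Z(1557, -1102))/(-3882831 + 2416959) = (2805443 + (-58786 - 137*(-1102))/(275*(403 - 1102)))/(-3882831 + 2416959) = (2805443 + (1/275)*(-58786 + 150974)/(-699))/(-1465872) = (2805443 + (1/275)*(-1/699)*92188)*(-1/1465872) = (2805443 - 92188/192225)*(-1/1465872) = (539276188487/192225)*(-1/1465872) = -539276188487/281777245200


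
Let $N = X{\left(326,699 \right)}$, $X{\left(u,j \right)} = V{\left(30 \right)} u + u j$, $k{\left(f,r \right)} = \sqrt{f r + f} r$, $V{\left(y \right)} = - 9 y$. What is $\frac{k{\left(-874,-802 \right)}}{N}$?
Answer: $- \frac{401 \sqrt{77786}}{23309} \approx -4.7981$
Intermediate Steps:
$k{\left(f,r \right)} = r \sqrt{f + f r}$ ($k{\left(f,r \right)} = \sqrt{f + f r} r = r \sqrt{f + f r}$)
$X{\left(u,j \right)} = - 270 u + j u$ ($X{\left(u,j \right)} = \left(-9\right) 30 u + u j = - 270 u + j u$)
$N = 139854$ ($N = 326 \left(-270 + 699\right) = 326 \cdot 429 = 139854$)
$\frac{k{\left(-874,-802 \right)}}{N} = \frac{\left(-802\right) \sqrt{- 874 \left(1 - 802\right)}}{139854} = - 802 \sqrt{\left(-874\right) \left(-801\right)} \frac{1}{139854} = - 802 \sqrt{700074} \cdot \frac{1}{139854} = - 802 \cdot 3 \sqrt{77786} \cdot \frac{1}{139854} = - 2406 \sqrt{77786} \cdot \frac{1}{139854} = - \frac{401 \sqrt{77786}}{23309}$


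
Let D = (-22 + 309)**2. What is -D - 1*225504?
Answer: -307873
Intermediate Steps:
D = 82369 (D = 287**2 = 82369)
-D - 1*225504 = -1*82369 - 1*225504 = -82369 - 225504 = -307873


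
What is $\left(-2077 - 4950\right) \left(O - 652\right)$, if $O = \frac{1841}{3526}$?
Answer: $\frac{16141798997}{3526} \approx 4.5779 \cdot 10^{6}$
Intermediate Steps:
$O = \frac{1841}{3526}$ ($O = 1841 \cdot \frac{1}{3526} = \frac{1841}{3526} \approx 0.52212$)
$\left(-2077 - 4950\right) \left(O - 652\right) = \left(-2077 - 4950\right) \left(\frac{1841}{3526} - 652\right) = \left(-7027\right) \left(- \frac{2297111}{3526}\right) = \frac{16141798997}{3526}$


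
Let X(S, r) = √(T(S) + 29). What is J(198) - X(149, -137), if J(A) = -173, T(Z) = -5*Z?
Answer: -173 - 2*I*√179 ≈ -173.0 - 26.758*I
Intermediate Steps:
X(S, r) = √(29 - 5*S) (X(S, r) = √(-5*S + 29) = √(29 - 5*S))
J(198) - X(149, -137) = -173 - √(29 - 5*149) = -173 - √(29 - 745) = -173 - √(-716) = -173 - 2*I*√179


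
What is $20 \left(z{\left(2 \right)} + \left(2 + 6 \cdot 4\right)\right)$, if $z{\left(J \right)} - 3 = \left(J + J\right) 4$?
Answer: $900$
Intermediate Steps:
$z{\left(J \right)} = 3 + 8 J$ ($z{\left(J \right)} = 3 + \left(J + J\right) 4 = 3 + 2 J 4 = 3 + 8 J$)
$20 \left(z{\left(2 \right)} + \left(2 + 6 \cdot 4\right)\right) = 20 \left(\left(3 + 8 \cdot 2\right) + \left(2 + 6 \cdot 4\right)\right) = 20 \left(\left(3 + 16\right) + \left(2 + 24\right)\right) = 20 \left(19 + 26\right) = 20 \cdot 45 = 900$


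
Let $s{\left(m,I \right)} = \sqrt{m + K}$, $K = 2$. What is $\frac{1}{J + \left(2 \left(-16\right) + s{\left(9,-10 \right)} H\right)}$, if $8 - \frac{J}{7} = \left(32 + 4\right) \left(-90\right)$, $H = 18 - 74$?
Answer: $\frac{129}{2928620} + \frac{7 \sqrt{11}}{64429640} \approx 4.4408 \cdot 10^{-5}$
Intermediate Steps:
$H = -56$
$J = 22736$ ($J = 56 - 7 \left(32 + 4\right) \left(-90\right) = 56 - 7 \cdot 36 \left(-90\right) = 56 - -22680 = 56 + 22680 = 22736$)
$s{\left(m,I \right)} = \sqrt{2 + m}$ ($s{\left(m,I \right)} = \sqrt{m + 2} = \sqrt{2 + m}$)
$\frac{1}{J + \left(2 \left(-16\right) + s{\left(9,-10 \right)} H\right)} = \frac{1}{22736 + \left(2 \left(-16\right) + \sqrt{2 + 9} \left(-56\right)\right)} = \frac{1}{22736 + \left(-32 + \sqrt{11} \left(-56\right)\right)} = \frac{1}{22736 - \left(32 + 56 \sqrt{11}\right)} = \frac{1}{22704 - 56 \sqrt{11}}$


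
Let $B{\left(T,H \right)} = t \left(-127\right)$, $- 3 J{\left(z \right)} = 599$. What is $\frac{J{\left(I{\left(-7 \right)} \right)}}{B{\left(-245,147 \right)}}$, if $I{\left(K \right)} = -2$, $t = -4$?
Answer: $- \frac{599}{1524} \approx -0.39304$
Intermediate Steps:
$J{\left(z \right)} = - \frac{599}{3}$ ($J{\left(z \right)} = \left(- \frac{1}{3}\right) 599 = - \frac{599}{3}$)
$B{\left(T,H \right)} = 508$ ($B{\left(T,H \right)} = \left(-4\right) \left(-127\right) = 508$)
$\frac{J{\left(I{\left(-7 \right)} \right)}}{B{\left(-245,147 \right)}} = - \frac{599}{3 \cdot 508} = \left(- \frac{599}{3}\right) \frac{1}{508} = - \frac{599}{1524}$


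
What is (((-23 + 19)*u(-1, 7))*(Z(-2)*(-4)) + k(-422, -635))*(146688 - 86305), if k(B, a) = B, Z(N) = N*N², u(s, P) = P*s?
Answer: 28621542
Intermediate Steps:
Z(N) = N³
(((-23 + 19)*u(-1, 7))*(Z(-2)*(-4)) + k(-422, -635))*(146688 - 86305) = (((-23 + 19)*(7*(-1)))*((-2)³*(-4)) - 422)*(146688 - 86305) = ((-4*(-7))*(-8*(-4)) - 422)*60383 = (28*32 - 422)*60383 = (896 - 422)*60383 = 474*60383 = 28621542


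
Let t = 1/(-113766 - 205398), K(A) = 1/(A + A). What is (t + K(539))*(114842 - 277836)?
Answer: -12961527371/86014698 ≈ -150.69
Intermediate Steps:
K(A) = 1/(2*A)
t = -1/319164 (t = 1/(-319164) = -1/319164 ≈ -3.1332e-6)
(t + K(539))*(114842 - 277836) = (-1/319164 + (½)/539)*(114842 - 277836) = (-1/319164 + (½)*(1/539))*(-162994) = (-1/319164 + 1/1078)*(-162994) = (159043/172029396)*(-162994) = -12961527371/86014698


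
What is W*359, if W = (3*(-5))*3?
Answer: -16155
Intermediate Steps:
W = -45 (W = -15*3 = -45)
W*359 = -45*359 = -16155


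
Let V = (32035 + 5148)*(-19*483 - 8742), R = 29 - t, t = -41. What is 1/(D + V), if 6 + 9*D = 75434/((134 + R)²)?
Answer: -187272/124775995938275 ≈ -1.5009e-9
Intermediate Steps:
R = 70 (R = 29 - 1*(-41) = 29 + 41 = 70)
D = -87131/187272 (D = -⅔ + (75434/((134 + 70)²))/9 = -⅔ + (75434/(204²))/9 = -⅔ + (75434/41616)/9 = -⅔ + (75434*(1/41616))/9 = -⅔ + (⅑)*(37717/20808) = -⅔ + 37717/187272 = -87131/187272 ≈ -0.46526)
V = -666282177 (V = 37183*(-9177 - 8742) = 37183*(-17919) = -666282177)
1/(D + V) = 1/(-87131/187272 - 666282177) = 1/(-124775995938275/187272) = -187272/124775995938275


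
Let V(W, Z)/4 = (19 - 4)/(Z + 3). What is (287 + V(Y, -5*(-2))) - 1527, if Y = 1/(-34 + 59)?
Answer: -16060/13 ≈ -1235.4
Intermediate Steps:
Y = 1/25 ≈ 0.040000
V(W, Z) = 60/(3 + Z) (V(W, Z) = 4*((19 - 4)/(Z + 3)) = 4*(15/(3 + Z)) = 60/(3 + Z))
(287 + V(Y, -5*(-2))) - 1527 = (287 + 60/(3 - 5*(-2))) - 1527 = (287 + 60/(3 + 10)) - 1527 = (287 + 60/13) - 1527 = 3791/13 - 1527 = -16060/13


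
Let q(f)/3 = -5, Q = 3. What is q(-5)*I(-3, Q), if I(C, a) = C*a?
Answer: 135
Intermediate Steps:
q(f) = -15 (q(f) = 3*(-5) = -15)
q(-5)*I(-3, Q) = -(-45)*3 = -15*(-9) = 135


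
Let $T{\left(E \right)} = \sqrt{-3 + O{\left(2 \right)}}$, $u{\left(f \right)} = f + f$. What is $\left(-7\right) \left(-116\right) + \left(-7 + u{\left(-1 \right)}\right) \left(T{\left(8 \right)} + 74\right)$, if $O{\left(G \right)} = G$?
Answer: $146 - 9 i \approx 146.0 - 9.0 i$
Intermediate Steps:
$u{\left(f \right)} = 2 f$
$T{\left(E \right)} = i$ ($T{\left(E \right)} = \sqrt{-3 + 2} = \sqrt{-1} = i$)
$\left(-7\right) \left(-116\right) + \left(-7 + u{\left(-1 \right)}\right) \left(T{\left(8 \right)} + 74\right) = \left(-7\right) \left(-116\right) + \left(-7 + 2 \left(-1\right)\right) \left(i + 74\right) = 812 + \left(-7 - 2\right) \left(74 + i\right) = 812 - 9 \left(74 + i\right) = 812 - \left(666 + 9 i\right) = 146 - 9 i$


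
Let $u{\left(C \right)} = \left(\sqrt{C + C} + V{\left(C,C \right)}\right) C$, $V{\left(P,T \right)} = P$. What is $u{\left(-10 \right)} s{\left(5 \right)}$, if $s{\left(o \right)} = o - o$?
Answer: $0$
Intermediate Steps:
$s{\left(o \right)} = 0$
$u{\left(C \right)} = C \left(C + \sqrt{2} \sqrt{C}\right)$ ($u{\left(C \right)} = \left(\sqrt{C + C} + C\right) C = \left(\sqrt{2 C} + C\right) C = \left(\sqrt{2} \sqrt{C} + C\right) C = \left(C + \sqrt{2} \sqrt{C}\right) C = C \left(C + \sqrt{2} \sqrt{C}\right)$)
$u{\left(-10 \right)} s{\left(5 \right)} = \left(\left(-10\right)^{2} + \sqrt{2} \left(-10\right)^{\frac{3}{2}}\right) 0 = \left(100 + \sqrt{2} \left(- 10 i \sqrt{10}\right)\right) 0 = \left(100 - 20 i \sqrt{5}\right) 0 = 0$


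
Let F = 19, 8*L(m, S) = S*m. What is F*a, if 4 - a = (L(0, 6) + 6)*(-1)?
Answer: 190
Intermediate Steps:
L(m, S) = S*m/8 (L(m, S) = (S*m)/8 = S*m/8)
a = 10 (a = 4 - ((⅛)*6*0 + 6)*(-1) = 4 - (0 + 6)*(-1) = 4 - 6*(-1) = 4 - 1*(-6) = 4 + 6 = 10)
F*a = 19*10 = 190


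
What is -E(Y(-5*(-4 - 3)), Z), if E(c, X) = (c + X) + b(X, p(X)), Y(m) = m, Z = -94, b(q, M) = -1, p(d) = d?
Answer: 60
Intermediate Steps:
E(c, X) = -1 + X + c (E(c, X) = (c + X) - 1 = (X + c) - 1 = -1 + X + c)
-E(Y(-5*(-4 - 3)), Z) = -(-1 - 94 - 5*(-4 - 3)) = -(-1 - 94 - 5*(-7)) = -(-1 - 94 + 35) = -1*(-60) = 60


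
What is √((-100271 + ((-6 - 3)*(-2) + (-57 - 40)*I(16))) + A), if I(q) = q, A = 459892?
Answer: √358087 ≈ 598.40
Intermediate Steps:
√((-100271 + ((-6 - 3)*(-2) + (-57 - 40)*I(16))) + A) = √((-100271 + ((-6 - 3)*(-2) + (-57 - 40)*16)) + 459892) = √((-100271 + (-9*(-2) - 97*16)) + 459892) = √((-100271 + (18 - 1552)) + 459892) = √((-100271 - 1534) + 459892) = √(-101805 + 459892) = √358087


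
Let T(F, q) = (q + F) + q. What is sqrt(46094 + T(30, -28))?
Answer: 2*sqrt(11517) ≈ 214.63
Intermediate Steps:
T(F, q) = F + 2*q (T(F, q) = (F + q) + q = F + 2*q)
sqrt(46094 + T(30, -28)) = sqrt(46094 + (30 + 2*(-28))) = sqrt(46094 + (30 - 56)) = sqrt(46094 - 26) = sqrt(46068) = 2*sqrt(11517)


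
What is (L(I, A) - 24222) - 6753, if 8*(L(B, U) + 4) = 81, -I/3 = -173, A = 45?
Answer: -247751/8 ≈ -30969.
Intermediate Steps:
I = 519 (I = -3*(-173) = 519)
L(B, U) = 49/8 (L(B, U) = -4 + (1/8)*81 = -4 + 81/8 = 49/8)
(L(I, A) - 24222) - 6753 = (49/8 - 24222) - 6753 = -193727/8 - 6753 = -247751/8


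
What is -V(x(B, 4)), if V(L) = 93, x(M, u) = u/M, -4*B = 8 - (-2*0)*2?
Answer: -93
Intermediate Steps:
B = -2 (B = -(8 - (-2*0)*2)/4 = -(8 - 0*2)/4 = -(8 - 1*0)/4 = -(8 + 0)/4 = -¼*8 = -2)
-V(x(B, 4)) = -1*93 = -93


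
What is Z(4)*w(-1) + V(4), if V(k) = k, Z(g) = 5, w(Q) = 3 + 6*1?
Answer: 49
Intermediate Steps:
w(Q) = 9 (w(Q) = 3 + 6 = 9)
Z(4)*w(-1) + V(4) = 5*9 + 4 = 45 + 4 = 49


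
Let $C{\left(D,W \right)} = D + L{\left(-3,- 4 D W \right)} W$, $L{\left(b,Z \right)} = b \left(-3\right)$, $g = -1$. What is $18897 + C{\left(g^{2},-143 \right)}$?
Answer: $17611$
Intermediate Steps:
$L{\left(b,Z \right)} = - 3 b$
$C{\left(D,W \right)} = D + 9 W$ ($C{\left(D,W \right)} = D + \left(-3\right) \left(-3\right) W = D + 9 W$)
$18897 + C{\left(g^{2},-143 \right)} = 18897 + \left(\left(-1\right)^{2} + 9 \left(-143\right)\right) = 18897 + \left(1 - 1287\right) = 18897 - 1286 = 17611$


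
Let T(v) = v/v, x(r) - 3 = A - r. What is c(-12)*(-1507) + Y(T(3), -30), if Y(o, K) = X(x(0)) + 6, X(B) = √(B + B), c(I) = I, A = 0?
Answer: 18090 + √6 ≈ 18092.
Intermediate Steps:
x(r) = 3 - r (x(r) = 3 + (0 - r) = 3 - r)
X(B) = √2*√B (X(B) = √(2*B) = √2*√B)
T(v) = 1
Y(o, K) = 6 + √6 (Y(o, K) = √2*√(3 - 1*0) + 6 = √2*√(3 + 0) + 6 = √2*√3 + 6 = √6 + 6 = 6 + √6)
c(-12)*(-1507) + Y(T(3), -30) = -12*(-1507) + (6 + √6) = 18084 + (6 + √6) = 18090 + √6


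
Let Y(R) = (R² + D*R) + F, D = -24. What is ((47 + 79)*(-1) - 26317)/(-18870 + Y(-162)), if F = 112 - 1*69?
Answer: -26443/11305 ≈ -2.3391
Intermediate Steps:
F = 43 (F = 112 - 69 = 43)
Y(R) = 43 + R² - 24*R (Y(R) = (R² - 24*R) + 43 = 43 + R² - 24*R)
((47 + 79)*(-1) - 26317)/(-18870 + Y(-162)) = ((47 + 79)*(-1) - 26317)/(-18870 + (43 + (-162)² - 24*(-162))) = (126*(-1) - 26317)/(-18870 + (43 + 26244 + 3888)) = (-126 - 26317)/(-18870 + 30175) = -26443/11305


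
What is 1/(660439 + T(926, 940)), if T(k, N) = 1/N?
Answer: 940/620812661 ≈ 1.5141e-6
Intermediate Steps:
1/(660439 + T(926, 940)) = 1/(660439 + 1/940) = 1/(620812661/940) = 940/620812661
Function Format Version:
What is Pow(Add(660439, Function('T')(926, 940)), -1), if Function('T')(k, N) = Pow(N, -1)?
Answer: Rational(940, 620812661) ≈ 1.5141e-6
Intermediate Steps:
Pow(Add(660439, Function('T')(926, 940)), -1) = Pow(Add(660439, Pow(940, -1)), -1) = Pow(Add(660439, Rational(1, 940)), -1) = Pow(Rational(620812661, 940), -1) = Rational(940, 620812661)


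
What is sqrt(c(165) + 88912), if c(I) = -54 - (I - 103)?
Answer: 2*sqrt(22199) ≈ 297.99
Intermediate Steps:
c(I) = 49 - I (c(I) = -54 - (-103 + I) = -54 + (103 - I) = 49 - I)
sqrt(c(165) + 88912) = sqrt((49 - 1*165) + 88912) = sqrt((49 - 165) + 88912) = sqrt(-116 + 88912) = sqrt(88796) = 2*sqrt(22199)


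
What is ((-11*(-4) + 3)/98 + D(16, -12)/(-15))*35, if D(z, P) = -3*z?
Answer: 1803/14 ≈ 128.79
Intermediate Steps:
((-11*(-4) + 3)/98 + D(16, -12)/(-15))*35 = ((-11*(-4) + 3)/98 - 3*16/(-15))*35 = ((44 + 3)*(1/98) - 48*(-1/15))*35 = (47*(1/98) + 16/5)*35 = (47/98 + 16/5)*35 = (1803/490)*35 = 1803/14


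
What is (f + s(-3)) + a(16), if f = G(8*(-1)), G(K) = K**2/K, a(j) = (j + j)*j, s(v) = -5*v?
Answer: 519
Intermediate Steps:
a(j) = 2*j**2 (a(j) = (2*j)*j = 2*j**2)
G(K) = K
f = -8 (f = 8*(-1) = -8)
(f + s(-3)) + a(16) = (-8 - 5*(-3)) + 2*16**2 = (-8 + 15) + 2*256 = 7 + 512 = 519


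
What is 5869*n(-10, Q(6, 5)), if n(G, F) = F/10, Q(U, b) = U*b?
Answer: 17607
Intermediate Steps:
n(G, F) = F/10 (n(G, F) = F*(⅒) = F/10)
5869*n(-10, Q(6, 5)) = 5869*((6*5)/10) = 5869*((⅒)*30) = 5869*3 = 17607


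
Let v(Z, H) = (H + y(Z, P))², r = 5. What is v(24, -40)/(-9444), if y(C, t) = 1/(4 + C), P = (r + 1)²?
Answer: -417387/2468032 ≈ -0.16912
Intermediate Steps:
P = 36 (P = (5 + 1)² = 6² = 36)
v(Z, H) = (H + 1/(4 + Z))²
v(24, -40)/(-9444) = (-40 + 1/(4 + 24))²/(-9444) = (-40 + 1/28)²*(-1/9444) = (-1119/28)²*(-1/9444) = (1252161/784)*(-1/9444) = -417387/2468032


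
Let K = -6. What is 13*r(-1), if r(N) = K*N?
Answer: 78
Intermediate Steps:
r(N) = -6*N
13*r(-1) = 13*(-6*(-1)) = 13*6 = 78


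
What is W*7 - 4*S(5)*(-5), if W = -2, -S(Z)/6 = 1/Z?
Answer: -38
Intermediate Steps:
S(Z) = -6/Z
W*7 - 4*S(5)*(-5) = -2*7 - (-24)/5*(-5) = -14 - (-24)/5*(-5) = -14 - 4*(-6/5)*(-5) = -14 + (24/5)*(-5) = -14 - 24 = -38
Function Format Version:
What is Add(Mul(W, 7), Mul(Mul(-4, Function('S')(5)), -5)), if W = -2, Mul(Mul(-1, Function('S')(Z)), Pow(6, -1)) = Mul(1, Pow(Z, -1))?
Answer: -38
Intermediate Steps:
Function('S')(Z) = Mul(-6, Pow(Z, -1)) (Function('S')(Z) = Mul(-6, Mul(1, Pow(Z, -1))) = Mul(-6, Pow(Z, -1)))
Add(Mul(W, 7), Mul(Mul(-4, Function('S')(5)), -5)) = Add(Mul(-2, 7), Mul(Mul(-4, Mul(-6, Pow(5, -1))), -5)) = Add(-14, Mul(Mul(-4, Mul(-6, Rational(1, 5))), -5)) = Add(-14, Mul(Mul(-4, Rational(-6, 5)), -5)) = Add(-14, Mul(Rational(24, 5), -5)) = Add(-14, -24) = -38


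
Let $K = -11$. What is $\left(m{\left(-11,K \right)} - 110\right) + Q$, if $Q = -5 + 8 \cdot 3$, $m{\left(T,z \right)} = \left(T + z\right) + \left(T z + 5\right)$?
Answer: $13$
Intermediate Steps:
$m{\left(T,z \right)} = 5 + T + z + T z$ ($m{\left(T,z \right)} = \left(T + z\right) + \left(5 + T z\right) = 5 + T + z + T z$)
$Q = 19$ ($Q = -5 + 24 = 19$)
$\left(m{\left(-11,K \right)} - 110\right) + Q = \left(\left(5 - 11 - 11 - -121\right) - 110\right) + 19 = \left(\left(5 - 11 - 11 + 121\right) - 110\right) + 19 = \left(104 - 110\right) + 19 = -6 + 19 = 13$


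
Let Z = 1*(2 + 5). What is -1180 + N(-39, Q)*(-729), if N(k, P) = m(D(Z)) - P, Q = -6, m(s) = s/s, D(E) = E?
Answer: -6283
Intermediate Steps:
Z = 7 (Z = 1*7 = 7)
m(s) = 1
N(k, P) = 1 - P
-1180 + N(-39, Q)*(-729) = -1180 + (1 - 1*(-6))*(-729) = -1180 + (1 + 6)*(-729) = -1180 + 7*(-729) = -1180 - 5103 = -6283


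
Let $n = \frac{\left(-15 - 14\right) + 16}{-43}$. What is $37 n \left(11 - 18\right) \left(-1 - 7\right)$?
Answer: $\frac{26936}{43} \approx 626.42$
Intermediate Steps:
$n = \frac{13}{43}$ ($n = \left(-29 + 16\right) \left(- \frac{1}{43}\right) = \left(-13\right) \left(- \frac{1}{43}\right) = \frac{13}{43} \approx 0.30233$)
$37 n \left(11 - 18\right) \left(-1 - 7\right) = 37 \cdot \frac{13}{43} \left(11 - 18\right) \left(-1 - 7\right) = \frac{481 \left(\left(-7\right) \left(-8\right)\right)}{43} = \frac{481}{43} \cdot 56 = \frac{26936}{43}$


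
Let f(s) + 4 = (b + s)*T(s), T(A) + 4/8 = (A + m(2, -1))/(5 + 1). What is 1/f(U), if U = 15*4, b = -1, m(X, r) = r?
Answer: 3/1640 ≈ 0.0018293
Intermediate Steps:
T(A) = -⅔ + A/6 (T(A) = -½ + (A - 1)/(5 + 1) = -½ + (-1 + A)/6 = -½ + (-1 + A)*(⅙) = -½ + (-⅙ + A/6) = -⅔ + A/6)
U = 60
f(s) = -4 + (-1 + s)*(-⅔ + s/6)
1/f(U) = 1/(-10/3 - ⅙*60 + (⅙)*60*(-4 + 60)) = 1/(-10/3 - 10 + (⅙)*60*56) = 1/(-10/3 - 10 + 560) = 1/(1640/3) = 3/1640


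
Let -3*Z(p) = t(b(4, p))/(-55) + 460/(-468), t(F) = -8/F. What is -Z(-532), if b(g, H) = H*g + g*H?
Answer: -3365017/10270260 ≈ -0.32765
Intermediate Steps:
b(g, H) = 2*H*g (b(g, H) = H*g + H*g = 2*H*g)
Z(p) = 115/351 - 1/(165*p) (Z(p) = -(-8*1/(8*p)/(-55) + 460/(-468))/3 = -(-8*1/(8*p)*(-1/55) + 460*(-1/468))/3 = -(-1/p*(-1/55) - 115/117)/3 = -(1/(55*p) - 115/117)/3 = -(-115/117 + 1/(55*p))/3 = 115/351 - 1/(165*p))
-Z(-532) = -(-117 + 6325*(-532))/(19305*(-532)) = -(-1)*(-117 - 3364900)/(19305*532) = -(-1)*(-3365017)/(19305*532) = -1*3365017/10270260 = -3365017/10270260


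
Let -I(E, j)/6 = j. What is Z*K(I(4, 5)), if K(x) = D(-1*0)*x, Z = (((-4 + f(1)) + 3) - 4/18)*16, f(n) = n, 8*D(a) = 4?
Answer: 160/3 ≈ 53.333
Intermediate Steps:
I(E, j) = -6*j
D(a) = ½ (D(a) = (⅛)*4 = ½)
Z = -32/9 (Z = (((-4 + 1) + 3) - 4/18)*16 = ((-3 + 3) - 4*1/18)*16 = (0 - 2/9)*16 = -2/9*16 = -32/9 ≈ -3.5556)
K(x) = x/2
Z*K(I(4, 5)) = -16*(-6*5)/9 = -16*(-30)/9 = -32/9*(-15) = 160/3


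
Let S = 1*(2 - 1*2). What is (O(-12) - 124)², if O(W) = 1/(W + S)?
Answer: 2217121/144 ≈ 15397.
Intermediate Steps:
S = 0 (S = 1*(2 - 2) = 1*0 = 0)
O(W) = 1/W (O(W) = 1/(W + 0) = 1/W)
(O(-12) - 124)² = (1/(-12) - 124)² = (-1/12 - 124)² = (-1489/12)² = 2217121/144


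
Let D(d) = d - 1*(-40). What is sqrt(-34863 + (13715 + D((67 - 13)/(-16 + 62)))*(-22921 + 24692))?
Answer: sqrt(24327321) ≈ 4932.3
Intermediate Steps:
D(d) = 40 + d (D(d) = d + 40 = 40 + d)
sqrt(-34863 + (13715 + D((67 - 13)/(-16 + 62)))*(-22921 + 24692)) = sqrt(-34863 + (13715 + (40 + (67 - 13)/(-16 + 62)))*(-22921 + 24692)) = sqrt(-34863 + (13715 + (40 + 54/46))*1771) = sqrt(-34863 + (13715 + (40 + 54*(1/46)))*1771) = sqrt(-34863 + (13715 + (40 + 27/23))*1771) = sqrt(-34863 + (13715 + 947/23)*1771) = sqrt(-34863 + (316392/23)*1771) = sqrt(-34863 + 24362184) = sqrt(24327321)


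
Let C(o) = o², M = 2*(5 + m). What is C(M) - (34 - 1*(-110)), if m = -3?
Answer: -128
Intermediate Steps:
M = 4 (M = 2*(5 - 3) = 2*2 = 4)
C(M) - (34 - 1*(-110)) = 4² - (34 - 1*(-110)) = 16 - (34 + 110) = 16 - 1*144 = 16 - 144 = -128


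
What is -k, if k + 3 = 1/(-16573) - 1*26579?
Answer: 440543487/16573 ≈ 26582.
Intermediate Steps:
k = -440543487/16573 (k = -3 + (1/(-16573) - 1*26579) = -3 + (-1/16573 - 26579) = -3 - 440493768/16573 = -440543487/16573 ≈ -26582.)
-k = -1*(-440543487/16573) = 440543487/16573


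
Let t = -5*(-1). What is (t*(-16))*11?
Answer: -880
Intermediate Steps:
t = 5
(t*(-16))*11 = (5*(-16))*11 = -80*11 = -880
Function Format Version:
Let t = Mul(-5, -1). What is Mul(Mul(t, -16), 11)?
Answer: -880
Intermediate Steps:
t = 5
Mul(Mul(t, -16), 11) = Mul(Mul(5, -16), 11) = Mul(-80, 11) = -880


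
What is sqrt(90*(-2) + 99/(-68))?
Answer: 3*I*sqrt(23307)/34 ≈ 13.471*I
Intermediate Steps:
sqrt(90*(-2) + 99/(-68)) = sqrt(-180 + 99*(-1/68)) = sqrt(-180 - 99/68) = sqrt(-12339/68) = 3*I*sqrt(23307)/34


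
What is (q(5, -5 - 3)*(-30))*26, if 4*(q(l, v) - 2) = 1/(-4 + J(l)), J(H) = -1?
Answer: -1521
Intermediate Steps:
q(l, v) = 39/20 (q(l, v) = 2 + 1/(4*(-4 - 1)) = 2 + (¼)/(-5) = 2 + (¼)*(-⅕) = 2 - 1/20 = 39/20)
(q(5, -5 - 3)*(-30))*26 = ((39/20)*(-30))*26 = -117/2*26 = -1521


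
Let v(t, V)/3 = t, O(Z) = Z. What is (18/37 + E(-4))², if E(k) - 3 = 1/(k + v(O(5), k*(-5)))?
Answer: 2119936/165649 ≈ 12.798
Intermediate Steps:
v(t, V) = 3*t
E(k) = 3 + 1/(15 + k) (E(k) = 3 + 1/(k + 3*5) = 3 + 1/(k + 15) = 3 + 1/(15 + k))
(18/37 + E(-4))² = (18/37 + (46 + 3*(-4))/(15 - 4))² = (18*(1/37) + (46 - 12)/11)² = (18/37 + (1/11)*34)² = (18/37 + 34/11)² = (1456/407)² = 2119936/165649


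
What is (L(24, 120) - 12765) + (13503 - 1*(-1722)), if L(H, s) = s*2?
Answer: 2700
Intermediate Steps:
L(H, s) = 2*s
(L(24, 120) - 12765) + (13503 - 1*(-1722)) = (2*120 - 12765) + (13503 - 1*(-1722)) = (240 - 12765) + (13503 + 1722) = -12525 + 15225 = 2700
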